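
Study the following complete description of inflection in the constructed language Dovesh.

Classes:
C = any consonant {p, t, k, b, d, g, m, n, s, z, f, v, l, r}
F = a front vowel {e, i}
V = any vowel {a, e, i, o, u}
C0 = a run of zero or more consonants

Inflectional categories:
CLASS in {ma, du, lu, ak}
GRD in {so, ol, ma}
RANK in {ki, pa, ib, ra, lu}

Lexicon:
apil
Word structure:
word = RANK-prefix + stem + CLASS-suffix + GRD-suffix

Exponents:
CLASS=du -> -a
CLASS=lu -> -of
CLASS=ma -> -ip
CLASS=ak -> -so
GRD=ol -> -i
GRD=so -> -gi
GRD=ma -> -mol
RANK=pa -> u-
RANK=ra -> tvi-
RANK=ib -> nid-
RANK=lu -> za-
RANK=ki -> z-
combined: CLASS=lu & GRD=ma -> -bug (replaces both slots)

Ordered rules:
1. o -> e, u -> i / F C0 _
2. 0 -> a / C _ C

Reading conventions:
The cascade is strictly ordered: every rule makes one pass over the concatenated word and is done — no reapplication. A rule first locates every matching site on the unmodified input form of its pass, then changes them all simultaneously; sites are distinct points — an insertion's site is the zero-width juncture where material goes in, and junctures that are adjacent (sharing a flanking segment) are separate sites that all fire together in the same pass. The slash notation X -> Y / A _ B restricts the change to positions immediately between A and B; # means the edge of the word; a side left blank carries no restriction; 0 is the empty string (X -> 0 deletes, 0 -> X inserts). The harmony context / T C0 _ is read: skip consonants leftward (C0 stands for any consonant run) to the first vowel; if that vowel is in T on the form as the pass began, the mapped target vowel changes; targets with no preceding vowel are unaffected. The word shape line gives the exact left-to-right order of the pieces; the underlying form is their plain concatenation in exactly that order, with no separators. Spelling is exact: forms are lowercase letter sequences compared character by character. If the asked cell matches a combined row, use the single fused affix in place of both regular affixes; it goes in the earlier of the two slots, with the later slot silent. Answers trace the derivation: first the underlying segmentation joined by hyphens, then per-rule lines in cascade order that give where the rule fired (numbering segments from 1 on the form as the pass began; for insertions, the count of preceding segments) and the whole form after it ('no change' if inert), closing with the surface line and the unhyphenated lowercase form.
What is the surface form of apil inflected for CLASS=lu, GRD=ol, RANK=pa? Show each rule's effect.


underlying: u-apil-of-i
1. o -> e, u -> i / F C0 _: fires at position(s) 6: uapilefi
2. 0 -> a / C _ C: no change
surface: uapilefi


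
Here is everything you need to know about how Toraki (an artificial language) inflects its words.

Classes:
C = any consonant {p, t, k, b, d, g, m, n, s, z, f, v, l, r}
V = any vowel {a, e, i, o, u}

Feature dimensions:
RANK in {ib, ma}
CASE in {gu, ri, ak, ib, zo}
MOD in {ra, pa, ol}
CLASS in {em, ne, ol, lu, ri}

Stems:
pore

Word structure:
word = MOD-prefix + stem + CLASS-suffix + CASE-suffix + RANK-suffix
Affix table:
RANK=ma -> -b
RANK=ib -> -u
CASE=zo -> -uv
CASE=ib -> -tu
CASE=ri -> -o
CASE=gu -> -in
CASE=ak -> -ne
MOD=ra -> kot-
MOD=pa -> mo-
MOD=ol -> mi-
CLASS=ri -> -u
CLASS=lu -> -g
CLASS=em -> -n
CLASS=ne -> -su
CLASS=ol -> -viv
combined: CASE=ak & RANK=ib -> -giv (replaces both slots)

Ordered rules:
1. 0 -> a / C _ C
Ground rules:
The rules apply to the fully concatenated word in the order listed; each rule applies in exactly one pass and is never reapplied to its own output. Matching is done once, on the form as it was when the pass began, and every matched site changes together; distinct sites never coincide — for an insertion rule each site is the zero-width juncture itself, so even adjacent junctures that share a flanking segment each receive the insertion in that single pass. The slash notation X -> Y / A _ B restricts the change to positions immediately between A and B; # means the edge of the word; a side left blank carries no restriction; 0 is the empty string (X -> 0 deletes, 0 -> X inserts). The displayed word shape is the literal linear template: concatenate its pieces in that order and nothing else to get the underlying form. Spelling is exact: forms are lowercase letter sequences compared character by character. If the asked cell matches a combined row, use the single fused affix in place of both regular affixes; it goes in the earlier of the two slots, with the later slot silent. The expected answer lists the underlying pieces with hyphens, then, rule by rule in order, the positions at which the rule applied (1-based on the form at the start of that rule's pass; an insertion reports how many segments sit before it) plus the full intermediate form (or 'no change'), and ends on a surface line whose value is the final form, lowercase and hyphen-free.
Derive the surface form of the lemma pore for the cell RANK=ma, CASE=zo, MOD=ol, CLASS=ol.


underlying: mi-pore-viv-uv-b
1. 0 -> a / C _ C: inserts after position(s) 11: miporevivuvab
surface: miporevivuvab


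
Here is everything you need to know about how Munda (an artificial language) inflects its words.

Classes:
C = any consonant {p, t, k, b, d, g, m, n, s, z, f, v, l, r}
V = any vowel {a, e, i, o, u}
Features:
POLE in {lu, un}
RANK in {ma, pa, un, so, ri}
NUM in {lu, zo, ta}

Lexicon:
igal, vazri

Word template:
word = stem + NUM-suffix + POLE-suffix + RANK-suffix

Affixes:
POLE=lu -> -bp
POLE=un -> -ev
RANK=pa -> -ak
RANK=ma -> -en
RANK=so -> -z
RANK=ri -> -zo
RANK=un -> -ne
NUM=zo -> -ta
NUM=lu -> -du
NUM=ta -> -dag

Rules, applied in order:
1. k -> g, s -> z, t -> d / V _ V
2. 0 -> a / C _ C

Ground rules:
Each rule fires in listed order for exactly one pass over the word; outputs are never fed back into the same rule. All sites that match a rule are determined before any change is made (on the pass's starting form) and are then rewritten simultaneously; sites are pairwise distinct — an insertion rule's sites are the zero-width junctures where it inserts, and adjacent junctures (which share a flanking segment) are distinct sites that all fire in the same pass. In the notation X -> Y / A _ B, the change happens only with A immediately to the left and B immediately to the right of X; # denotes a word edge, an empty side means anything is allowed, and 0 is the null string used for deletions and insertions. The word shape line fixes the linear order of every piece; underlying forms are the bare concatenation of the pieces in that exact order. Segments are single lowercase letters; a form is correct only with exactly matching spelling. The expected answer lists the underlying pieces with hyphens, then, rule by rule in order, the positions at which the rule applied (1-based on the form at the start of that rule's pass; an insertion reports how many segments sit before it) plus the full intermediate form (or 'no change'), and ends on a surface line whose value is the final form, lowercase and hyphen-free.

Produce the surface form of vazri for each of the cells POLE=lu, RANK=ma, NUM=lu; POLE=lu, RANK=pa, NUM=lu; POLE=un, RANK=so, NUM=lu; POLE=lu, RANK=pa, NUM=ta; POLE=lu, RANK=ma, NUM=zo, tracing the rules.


cell POLE=lu, RANK=ma, NUM=lu:
underlying: vazri-du-bp-en
1. k -> g, s -> z, t -> d / V _ V: no change
2. 0 -> a / C _ C: inserts after position(s) 3, 8: vazaridubapen
surface: vazaridubapen

cell POLE=lu, RANK=pa, NUM=lu:
underlying: vazri-du-bp-ak
1. k -> g, s -> z, t -> d / V _ V: no change
2. 0 -> a / C _ C: inserts after position(s) 3, 8: vazaridubapak
surface: vazaridubapak

cell POLE=un, RANK=so, NUM=lu:
underlying: vazri-du-ev-z
1. k -> g, s -> z, t -> d / V _ V: no change
2. 0 -> a / C _ C: inserts after position(s) 3, 9: vazariduevaz
surface: vazariduevaz

cell POLE=lu, RANK=pa, NUM=ta:
underlying: vazri-dag-bp-ak
1. k -> g, s -> z, t -> d / V _ V: no change
2. 0 -> a / C _ C: inserts after position(s) 3, 8, 9: vazaridagabapak
surface: vazaridagabapak

cell POLE=lu, RANK=ma, NUM=zo:
underlying: vazri-ta-bp-en
1. k -> g, s -> z, t -> d / V _ V: fires at position(s) 6: vazridabpen
2. 0 -> a / C _ C: inserts after position(s) 3, 8: vazaridabapen
surface: vazaridabapen


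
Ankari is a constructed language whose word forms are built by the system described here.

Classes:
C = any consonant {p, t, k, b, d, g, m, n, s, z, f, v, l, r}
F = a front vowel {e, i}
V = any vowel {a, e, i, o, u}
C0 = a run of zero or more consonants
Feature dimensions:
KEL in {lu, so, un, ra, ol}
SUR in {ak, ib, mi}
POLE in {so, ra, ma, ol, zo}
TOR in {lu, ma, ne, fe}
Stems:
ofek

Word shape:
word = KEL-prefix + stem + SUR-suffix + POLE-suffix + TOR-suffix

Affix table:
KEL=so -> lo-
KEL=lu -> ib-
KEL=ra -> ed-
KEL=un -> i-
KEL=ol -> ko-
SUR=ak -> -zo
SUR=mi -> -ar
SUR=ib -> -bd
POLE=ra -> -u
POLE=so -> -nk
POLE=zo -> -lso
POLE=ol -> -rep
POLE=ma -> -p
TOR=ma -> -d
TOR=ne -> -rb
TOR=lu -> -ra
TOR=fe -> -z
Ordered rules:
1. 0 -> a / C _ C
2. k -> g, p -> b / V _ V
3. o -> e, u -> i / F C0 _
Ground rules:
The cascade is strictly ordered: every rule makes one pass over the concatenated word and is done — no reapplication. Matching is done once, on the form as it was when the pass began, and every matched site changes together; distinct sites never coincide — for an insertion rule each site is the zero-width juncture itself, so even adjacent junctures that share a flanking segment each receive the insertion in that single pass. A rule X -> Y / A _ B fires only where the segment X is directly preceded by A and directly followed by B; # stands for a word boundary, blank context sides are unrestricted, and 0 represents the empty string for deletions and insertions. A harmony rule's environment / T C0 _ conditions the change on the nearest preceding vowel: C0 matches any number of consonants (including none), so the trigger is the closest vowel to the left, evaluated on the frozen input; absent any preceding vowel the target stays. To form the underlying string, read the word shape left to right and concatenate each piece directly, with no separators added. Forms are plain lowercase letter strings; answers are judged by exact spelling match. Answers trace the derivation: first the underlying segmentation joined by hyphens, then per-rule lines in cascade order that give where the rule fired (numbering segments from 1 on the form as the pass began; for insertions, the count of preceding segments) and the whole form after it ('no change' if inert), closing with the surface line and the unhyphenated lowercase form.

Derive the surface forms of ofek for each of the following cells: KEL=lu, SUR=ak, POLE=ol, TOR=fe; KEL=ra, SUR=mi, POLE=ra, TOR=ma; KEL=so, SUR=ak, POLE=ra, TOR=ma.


cell KEL=lu, SUR=ak, POLE=ol, TOR=fe:
underlying: ib-ofek-zo-rep-z
1. 0 -> a / C _ C: inserts after position(s) 6, 11: ibofekazorepaz
2. k -> g, p -> b / V _ V: fires at position(s) 6, 12: ibofegazorebaz
3. o -> e, u -> i / F C0 _: fires at position(s) 3: ibefegazorebaz
surface: ibefegazorebaz

cell KEL=ra, SUR=mi, POLE=ra, TOR=ma:
underlying: ed-ofek-ar-u-d
1. 0 -> a / C _ C: no change
2. k -> g, p -> b / V _ V: fires at position(s) 6: edofegarud
3. o -> e, u -> i / F C0 _: fires at position(s) 3: edefegarud
surface: edefegarud

cell KEL=so, SUR=ak, POLE=ra, TOR=ma:
underlying: lo-ofek-zo-u-d
1. 0 -> a / C _ C: inserts after position(s) 6: loofekazoud
2. k -> g, p -> b / V _ V: fires at position(s) 6: loofegazoud
3. o -> e, u -> i / F C0 _: no change
surface: loofegazoud


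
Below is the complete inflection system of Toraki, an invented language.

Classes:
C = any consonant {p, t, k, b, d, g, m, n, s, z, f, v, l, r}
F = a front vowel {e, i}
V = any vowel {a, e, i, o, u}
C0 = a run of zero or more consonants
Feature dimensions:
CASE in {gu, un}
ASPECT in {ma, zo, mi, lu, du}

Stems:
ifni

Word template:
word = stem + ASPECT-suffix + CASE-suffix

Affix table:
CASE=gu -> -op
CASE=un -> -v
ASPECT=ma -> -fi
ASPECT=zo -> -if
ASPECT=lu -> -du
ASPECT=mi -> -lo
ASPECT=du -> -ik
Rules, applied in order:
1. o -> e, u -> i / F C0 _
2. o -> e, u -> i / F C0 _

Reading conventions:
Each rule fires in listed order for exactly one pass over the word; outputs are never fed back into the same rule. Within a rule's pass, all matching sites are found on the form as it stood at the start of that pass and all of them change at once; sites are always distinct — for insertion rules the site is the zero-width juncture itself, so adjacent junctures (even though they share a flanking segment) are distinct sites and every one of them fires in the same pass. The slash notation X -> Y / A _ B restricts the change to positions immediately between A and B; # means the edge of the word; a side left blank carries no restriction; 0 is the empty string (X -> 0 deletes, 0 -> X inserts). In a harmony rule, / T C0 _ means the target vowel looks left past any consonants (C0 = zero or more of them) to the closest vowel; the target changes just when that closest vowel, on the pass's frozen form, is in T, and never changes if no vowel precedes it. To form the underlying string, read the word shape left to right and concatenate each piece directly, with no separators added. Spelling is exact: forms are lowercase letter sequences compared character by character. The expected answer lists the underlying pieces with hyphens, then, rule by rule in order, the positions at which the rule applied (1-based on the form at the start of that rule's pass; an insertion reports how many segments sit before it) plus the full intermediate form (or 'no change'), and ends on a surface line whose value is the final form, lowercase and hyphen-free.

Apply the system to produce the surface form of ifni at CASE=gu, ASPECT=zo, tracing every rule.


underlying: ifni-if-op
1. o -> e, u -> i / F C0 _: fires at position(s) 7: ifniifep
2. o -> e, u -> i / F C0 _: no change
surface: ifniifep


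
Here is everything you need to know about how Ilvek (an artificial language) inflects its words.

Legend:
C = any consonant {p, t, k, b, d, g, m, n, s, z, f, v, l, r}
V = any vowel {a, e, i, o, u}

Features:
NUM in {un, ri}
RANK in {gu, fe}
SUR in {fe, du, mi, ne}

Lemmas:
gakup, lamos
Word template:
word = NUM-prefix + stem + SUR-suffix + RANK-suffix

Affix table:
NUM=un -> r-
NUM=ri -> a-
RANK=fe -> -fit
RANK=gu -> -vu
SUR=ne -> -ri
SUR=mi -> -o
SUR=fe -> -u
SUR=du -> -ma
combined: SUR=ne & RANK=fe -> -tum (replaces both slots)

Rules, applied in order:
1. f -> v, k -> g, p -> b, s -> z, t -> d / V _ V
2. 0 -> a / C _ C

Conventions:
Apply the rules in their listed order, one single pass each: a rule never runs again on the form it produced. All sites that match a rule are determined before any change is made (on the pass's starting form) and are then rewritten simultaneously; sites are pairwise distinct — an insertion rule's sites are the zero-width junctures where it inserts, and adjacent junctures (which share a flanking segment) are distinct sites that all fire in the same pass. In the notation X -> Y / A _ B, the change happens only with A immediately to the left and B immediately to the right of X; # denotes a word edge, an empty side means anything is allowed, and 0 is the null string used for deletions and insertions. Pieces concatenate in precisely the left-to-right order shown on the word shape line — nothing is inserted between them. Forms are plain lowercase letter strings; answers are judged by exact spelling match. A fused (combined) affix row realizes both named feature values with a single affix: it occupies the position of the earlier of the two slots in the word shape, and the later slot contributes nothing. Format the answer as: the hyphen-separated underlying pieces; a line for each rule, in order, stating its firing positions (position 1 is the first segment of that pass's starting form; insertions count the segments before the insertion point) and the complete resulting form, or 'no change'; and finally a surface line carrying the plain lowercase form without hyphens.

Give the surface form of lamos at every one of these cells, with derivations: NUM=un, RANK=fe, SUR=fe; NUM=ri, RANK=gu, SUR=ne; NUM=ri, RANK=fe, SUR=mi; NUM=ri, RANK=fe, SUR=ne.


cell NUM=un, RANK=fe, SUR=fe:
underlying: r-lamos-u-fit
1. f -> v, k -> g, p -> b, s -> z, t -> d / V _ V: fires at position(s) 6, 8: rlamozuvit
2. 0 -> a / C _ C: inserts after position(s) 1: ralamozuvit
surface: ralamozuvit

cell NUM=ri, RANK=gu, SUR=ne:
underlying: a-lamos-ri-vu
1. f -> v, k -> g, p -> b, s -> z, t -> d / V _ V: no change
2. 0 -> a / C _ C: inserts after position(s) 6: alamosarivu
surface: alamosarivu

cell NUM=ri, RANK=fe, SUR=mi:
underlying: a-lamos-o-fit
1. f -> v, k -> g, p -> b, s -> z, t -> d / V _ V: fires at position(s) 6, 8: alamozovit
2. 0 -> a / C _ C: no change
surface: alamozovit

cell NUM=ri, RANK=fe, SUR=ne:
underlying: a-lamos-tum
1. f -> v, k -> g, p -> b, s -> z, t -> d / V _ V: no change
2. 0 -> a / C _ C: inserts after position(s) 6: alamosatum
surface: alamosatum


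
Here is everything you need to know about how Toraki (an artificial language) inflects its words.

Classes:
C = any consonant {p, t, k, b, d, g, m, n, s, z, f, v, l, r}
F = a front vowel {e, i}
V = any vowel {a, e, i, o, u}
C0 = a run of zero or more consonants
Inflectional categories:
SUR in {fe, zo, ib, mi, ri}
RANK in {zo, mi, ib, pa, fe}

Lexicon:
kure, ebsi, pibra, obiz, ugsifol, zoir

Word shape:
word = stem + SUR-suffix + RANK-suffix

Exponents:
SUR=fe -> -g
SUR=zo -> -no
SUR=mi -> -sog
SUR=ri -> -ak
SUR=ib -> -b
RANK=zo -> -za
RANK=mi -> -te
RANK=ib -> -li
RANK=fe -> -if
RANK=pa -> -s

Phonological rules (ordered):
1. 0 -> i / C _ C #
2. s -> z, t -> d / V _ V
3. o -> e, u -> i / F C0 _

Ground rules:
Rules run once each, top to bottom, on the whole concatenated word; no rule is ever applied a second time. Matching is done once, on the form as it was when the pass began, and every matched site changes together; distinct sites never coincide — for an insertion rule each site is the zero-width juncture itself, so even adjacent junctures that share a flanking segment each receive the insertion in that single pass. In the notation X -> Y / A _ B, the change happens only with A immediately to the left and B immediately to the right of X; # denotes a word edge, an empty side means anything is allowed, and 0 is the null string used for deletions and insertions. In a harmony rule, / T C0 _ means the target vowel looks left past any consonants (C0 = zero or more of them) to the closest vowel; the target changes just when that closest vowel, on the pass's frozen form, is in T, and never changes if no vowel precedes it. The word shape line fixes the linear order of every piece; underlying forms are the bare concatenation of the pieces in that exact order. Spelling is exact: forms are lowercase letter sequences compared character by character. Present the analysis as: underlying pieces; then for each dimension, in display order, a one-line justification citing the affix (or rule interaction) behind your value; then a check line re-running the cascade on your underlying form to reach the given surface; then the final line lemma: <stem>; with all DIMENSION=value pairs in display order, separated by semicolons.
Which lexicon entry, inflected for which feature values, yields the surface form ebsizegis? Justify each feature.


underlying: ebsi-sog-s
SUR=mi - signalled by the affix -sog
RANK=pa - signalled by the affix -s
check: ebsisogs -> ebsisogis -> ebsizogis -> ebsizegis
lemma: ebsi; SUR=mi; RANK=pa


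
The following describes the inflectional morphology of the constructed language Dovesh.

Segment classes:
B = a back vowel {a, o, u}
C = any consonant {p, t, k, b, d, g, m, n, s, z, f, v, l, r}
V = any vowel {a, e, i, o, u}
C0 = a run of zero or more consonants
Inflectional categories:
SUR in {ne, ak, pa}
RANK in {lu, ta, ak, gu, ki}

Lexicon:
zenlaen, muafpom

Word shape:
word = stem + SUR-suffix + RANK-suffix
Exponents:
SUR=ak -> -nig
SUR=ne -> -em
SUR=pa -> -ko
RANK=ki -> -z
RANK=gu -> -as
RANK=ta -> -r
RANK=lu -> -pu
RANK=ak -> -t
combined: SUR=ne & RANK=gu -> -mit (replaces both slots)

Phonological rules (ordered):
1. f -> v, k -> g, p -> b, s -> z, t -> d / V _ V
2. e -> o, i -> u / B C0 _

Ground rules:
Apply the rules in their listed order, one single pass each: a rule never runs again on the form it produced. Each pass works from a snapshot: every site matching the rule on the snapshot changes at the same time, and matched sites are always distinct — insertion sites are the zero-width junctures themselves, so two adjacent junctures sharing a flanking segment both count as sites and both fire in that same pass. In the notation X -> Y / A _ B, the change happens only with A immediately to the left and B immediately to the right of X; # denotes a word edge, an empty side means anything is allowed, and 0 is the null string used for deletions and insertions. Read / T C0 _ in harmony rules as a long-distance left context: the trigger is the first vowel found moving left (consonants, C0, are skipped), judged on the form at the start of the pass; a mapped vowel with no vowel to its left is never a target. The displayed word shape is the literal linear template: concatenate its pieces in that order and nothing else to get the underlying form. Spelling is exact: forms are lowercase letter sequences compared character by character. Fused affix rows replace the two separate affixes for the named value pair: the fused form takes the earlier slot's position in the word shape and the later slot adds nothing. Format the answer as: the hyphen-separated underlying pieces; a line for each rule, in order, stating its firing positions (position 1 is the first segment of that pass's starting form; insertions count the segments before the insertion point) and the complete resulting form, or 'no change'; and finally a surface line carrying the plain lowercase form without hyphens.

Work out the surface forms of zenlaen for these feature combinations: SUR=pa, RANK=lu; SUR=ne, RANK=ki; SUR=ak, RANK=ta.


cell SUR=pa, RANK=lu:
underlying: zenlaen-ko-pu
1. f -> v, k -> g, p -> b, s -> z, t -> d / V _ V: fires at position(s) 10: zenlaenkobu
2. e -> o, i -> u / B C0 _: fires at position(s) 6: zenlaonkobu
surface: zenlaonkobu

cell SUR=ne, RANK=ki:
underlying: zenlaen-em-z
1. f -> v, k -> g, p -> b, s -> z, t -> d / V _ V: no change
2. e -> o, i -> u / B C0 _: fires at position(s) 6: zenlaonemz
surface: zenlaonemz

cell SUR=ak, RANK=ta:
underlying: zenlaen-nig-r
1. f -> v, k -> g, p -> b, s -> z, t -> d / V _ V: no change
2. e -> o, i -> u / B C0 _: fires at position(s) 6: zenlaonnigr
surface: zenlaonnigr


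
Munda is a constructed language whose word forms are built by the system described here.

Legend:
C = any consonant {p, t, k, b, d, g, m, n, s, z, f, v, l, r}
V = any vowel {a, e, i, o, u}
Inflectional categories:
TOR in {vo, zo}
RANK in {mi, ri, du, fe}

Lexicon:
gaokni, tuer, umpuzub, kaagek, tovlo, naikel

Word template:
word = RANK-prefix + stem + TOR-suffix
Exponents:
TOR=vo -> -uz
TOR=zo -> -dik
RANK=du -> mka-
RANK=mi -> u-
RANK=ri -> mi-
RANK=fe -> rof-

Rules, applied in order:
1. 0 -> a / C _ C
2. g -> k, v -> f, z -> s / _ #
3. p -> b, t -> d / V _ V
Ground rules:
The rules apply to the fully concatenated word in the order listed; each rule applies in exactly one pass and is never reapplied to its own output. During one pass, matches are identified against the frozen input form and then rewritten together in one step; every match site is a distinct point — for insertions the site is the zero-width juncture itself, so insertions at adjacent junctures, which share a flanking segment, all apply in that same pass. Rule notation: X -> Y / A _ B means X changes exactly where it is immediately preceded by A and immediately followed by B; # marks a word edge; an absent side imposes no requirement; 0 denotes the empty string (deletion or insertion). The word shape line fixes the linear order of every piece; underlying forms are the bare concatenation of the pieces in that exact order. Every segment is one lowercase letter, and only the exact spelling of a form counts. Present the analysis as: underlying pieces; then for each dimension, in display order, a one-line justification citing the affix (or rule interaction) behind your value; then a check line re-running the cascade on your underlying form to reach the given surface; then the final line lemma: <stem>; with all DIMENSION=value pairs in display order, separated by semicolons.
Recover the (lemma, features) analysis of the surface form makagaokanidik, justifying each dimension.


underlying: mka-gaokni-dik
TOR=zo - signalled by the affix -dik
RANK=du - signalled by the affix mka-
check: mkagaoknidik -> makagaokanidik -> makagaokanidik -> makagaokanidik
lemma: gaokni; TOR=zo; RANK=du


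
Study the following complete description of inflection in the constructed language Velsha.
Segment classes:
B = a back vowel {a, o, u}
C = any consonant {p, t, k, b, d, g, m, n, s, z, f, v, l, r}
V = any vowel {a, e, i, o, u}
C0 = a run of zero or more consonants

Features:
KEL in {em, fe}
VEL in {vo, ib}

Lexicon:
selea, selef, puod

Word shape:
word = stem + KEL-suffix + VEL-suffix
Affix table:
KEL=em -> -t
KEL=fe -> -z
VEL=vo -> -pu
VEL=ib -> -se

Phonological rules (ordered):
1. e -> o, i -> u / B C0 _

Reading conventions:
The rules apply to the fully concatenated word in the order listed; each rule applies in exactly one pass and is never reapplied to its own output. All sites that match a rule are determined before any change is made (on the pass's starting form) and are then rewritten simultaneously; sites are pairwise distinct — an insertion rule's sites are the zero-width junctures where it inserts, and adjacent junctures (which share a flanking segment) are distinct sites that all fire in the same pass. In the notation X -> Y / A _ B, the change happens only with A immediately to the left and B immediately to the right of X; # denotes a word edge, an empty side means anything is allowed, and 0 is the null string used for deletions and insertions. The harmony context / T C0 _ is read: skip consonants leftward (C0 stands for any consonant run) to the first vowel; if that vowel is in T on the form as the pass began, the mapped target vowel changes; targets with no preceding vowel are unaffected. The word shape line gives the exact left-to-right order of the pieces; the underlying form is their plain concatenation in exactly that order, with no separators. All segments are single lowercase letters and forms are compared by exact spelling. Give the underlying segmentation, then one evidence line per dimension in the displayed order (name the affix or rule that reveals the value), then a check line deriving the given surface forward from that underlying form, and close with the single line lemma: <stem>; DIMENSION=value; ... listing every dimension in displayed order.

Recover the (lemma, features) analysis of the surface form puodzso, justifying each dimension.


underlying: puod-z-se
KEL=fe - signalled by the affix -z
VEL=ib - signalled by the affix -se
check: puodzse -> puodzso
lemma: puod; KEL=fe; VEL=ib


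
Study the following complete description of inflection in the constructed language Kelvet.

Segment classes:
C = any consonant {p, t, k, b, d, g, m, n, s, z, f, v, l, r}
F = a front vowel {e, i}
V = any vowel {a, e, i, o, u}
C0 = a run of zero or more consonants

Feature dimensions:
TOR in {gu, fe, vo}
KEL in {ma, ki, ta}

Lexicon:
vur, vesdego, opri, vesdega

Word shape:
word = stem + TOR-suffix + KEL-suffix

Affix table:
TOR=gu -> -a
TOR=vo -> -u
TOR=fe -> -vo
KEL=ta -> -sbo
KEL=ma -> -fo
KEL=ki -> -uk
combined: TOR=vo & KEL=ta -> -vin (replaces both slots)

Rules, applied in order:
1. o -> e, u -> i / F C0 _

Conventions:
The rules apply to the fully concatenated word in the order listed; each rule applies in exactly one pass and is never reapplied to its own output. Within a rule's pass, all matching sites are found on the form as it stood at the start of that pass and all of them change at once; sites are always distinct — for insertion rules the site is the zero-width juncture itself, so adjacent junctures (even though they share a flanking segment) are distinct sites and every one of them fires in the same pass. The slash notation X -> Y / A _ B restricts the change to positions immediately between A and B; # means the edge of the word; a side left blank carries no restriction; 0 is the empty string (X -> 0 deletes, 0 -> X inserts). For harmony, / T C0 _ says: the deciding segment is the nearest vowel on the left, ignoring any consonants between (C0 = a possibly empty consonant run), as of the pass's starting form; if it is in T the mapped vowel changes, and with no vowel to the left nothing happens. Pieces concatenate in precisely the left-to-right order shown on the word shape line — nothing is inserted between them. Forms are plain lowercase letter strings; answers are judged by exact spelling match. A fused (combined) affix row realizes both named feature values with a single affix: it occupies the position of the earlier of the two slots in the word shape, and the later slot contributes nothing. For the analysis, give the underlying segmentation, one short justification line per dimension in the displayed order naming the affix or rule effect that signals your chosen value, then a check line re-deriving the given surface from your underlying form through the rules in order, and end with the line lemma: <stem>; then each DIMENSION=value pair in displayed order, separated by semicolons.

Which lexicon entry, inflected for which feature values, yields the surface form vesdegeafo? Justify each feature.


underlying: vesdego-a-fo
TOR=gu - signalled by the affix -a
KEL=ma - signalled by the affix -fo
check: vesdegoafo -> vesdegeafo
lemma: vesdego; TOR=gu; KEL=ma


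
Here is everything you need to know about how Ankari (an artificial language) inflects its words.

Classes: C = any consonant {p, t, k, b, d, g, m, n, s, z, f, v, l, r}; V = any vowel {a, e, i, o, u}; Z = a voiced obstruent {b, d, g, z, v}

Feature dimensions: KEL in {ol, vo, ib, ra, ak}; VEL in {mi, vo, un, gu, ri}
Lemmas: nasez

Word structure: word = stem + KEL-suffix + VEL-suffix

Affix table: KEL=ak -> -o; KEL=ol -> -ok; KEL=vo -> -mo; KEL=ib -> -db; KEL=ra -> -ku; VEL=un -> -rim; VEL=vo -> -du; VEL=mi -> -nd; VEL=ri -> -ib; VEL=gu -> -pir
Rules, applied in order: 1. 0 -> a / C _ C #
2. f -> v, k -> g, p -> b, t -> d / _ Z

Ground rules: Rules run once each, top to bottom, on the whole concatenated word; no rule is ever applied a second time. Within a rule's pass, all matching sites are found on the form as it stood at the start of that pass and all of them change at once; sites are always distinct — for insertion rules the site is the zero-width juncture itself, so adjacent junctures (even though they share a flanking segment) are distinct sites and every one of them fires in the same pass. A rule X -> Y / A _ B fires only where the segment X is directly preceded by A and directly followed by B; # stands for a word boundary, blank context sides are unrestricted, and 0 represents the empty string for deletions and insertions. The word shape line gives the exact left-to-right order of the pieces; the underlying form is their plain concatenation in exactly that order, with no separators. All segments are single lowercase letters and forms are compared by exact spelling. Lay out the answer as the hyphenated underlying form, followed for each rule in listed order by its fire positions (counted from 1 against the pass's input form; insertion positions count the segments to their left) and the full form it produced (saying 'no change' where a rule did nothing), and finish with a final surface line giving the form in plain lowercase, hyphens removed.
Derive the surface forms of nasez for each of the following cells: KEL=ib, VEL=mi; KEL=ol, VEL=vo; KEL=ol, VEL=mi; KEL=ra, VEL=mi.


cell KEL=ib, VEL=mi:
underlying: nasez-db-nd
1. 0 -> a / C _ C #: inserts after position(s) 8: nasezdbnad
2. f -> v, k -> g, p -> b, t -> d / _ Z: no change
surface: nasezdbnad

cell KEL=ol, VEL=vo:
underlying: nasez-ok-du
1. 0 -> a / C _ C #: no change
2. f -> v, k -> g, p -> b, t -> d / _ Z: fires at position(s) 7: nasezogdu
surface: nasezogdu

cell KEL=ol, VEL=mi:
underlying: nasez-ok-nd
1. 0 -> a / C _ C #: inserts after position(s) 8: nasezoknad
2. f -> v, k -> g, p -> b, t -> d / _ Z: no change
surface: nasezoknad

cell KEL=ra, VEL=mi:
underlying: nasez-ku-nd
1. 0 -> a / C _ C #: inserts after position(s) 8: nasezkunad
2. f -> v, k -> g, p -> b, t -> d / _ Z: no change
surface: nasezkunad


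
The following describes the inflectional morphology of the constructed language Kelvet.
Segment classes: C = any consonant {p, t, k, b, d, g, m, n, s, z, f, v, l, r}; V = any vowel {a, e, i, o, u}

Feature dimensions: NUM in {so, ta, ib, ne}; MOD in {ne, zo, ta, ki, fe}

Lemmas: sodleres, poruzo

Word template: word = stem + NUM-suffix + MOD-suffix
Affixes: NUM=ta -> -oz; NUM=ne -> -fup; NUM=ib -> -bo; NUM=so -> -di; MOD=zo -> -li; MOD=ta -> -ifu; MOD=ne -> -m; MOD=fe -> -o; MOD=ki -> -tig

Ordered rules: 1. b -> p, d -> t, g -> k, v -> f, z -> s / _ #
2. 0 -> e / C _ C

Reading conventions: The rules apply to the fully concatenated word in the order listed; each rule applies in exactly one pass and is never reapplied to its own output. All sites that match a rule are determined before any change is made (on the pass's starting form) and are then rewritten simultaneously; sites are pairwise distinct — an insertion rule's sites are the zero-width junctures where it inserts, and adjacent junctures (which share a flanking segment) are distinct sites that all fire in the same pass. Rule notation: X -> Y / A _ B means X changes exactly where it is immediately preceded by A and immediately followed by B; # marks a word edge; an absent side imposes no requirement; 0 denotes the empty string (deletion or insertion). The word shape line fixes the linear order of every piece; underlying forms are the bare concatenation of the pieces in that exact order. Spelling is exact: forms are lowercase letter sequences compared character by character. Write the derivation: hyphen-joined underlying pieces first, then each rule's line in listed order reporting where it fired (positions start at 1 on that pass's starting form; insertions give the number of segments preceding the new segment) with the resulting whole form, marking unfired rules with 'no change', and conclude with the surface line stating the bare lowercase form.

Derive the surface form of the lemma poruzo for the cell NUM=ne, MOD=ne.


underlying: poruzo-fup-m
1. b -> p, d -> t, g -> k, v -> f, z -> s / _ #: no change
2. 0 -> e / C _ C: inserts after position(s) 9: poruzofupem
surface: poruzofupem


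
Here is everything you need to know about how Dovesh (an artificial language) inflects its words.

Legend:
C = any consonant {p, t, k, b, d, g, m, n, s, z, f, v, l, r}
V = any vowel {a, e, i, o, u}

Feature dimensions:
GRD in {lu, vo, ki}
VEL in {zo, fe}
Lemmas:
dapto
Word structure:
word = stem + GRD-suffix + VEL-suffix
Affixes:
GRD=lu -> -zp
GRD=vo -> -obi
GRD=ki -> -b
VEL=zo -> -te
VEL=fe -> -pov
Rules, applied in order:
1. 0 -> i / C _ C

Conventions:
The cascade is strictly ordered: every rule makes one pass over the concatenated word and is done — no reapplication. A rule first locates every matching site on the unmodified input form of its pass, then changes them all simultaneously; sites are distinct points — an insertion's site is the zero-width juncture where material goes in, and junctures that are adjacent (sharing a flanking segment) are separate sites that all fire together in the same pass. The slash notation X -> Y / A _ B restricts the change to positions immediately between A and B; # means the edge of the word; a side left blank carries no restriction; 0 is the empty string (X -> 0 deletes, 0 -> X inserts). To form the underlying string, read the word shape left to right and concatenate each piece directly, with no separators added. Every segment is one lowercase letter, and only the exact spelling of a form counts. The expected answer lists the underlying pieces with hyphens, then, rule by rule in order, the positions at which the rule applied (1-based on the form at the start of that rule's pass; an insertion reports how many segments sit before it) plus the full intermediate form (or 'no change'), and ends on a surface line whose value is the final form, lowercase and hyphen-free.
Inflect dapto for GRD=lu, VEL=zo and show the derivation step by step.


underlying: dapto-zp-te
1. 0 -> i / C _ C: inserts after position(s) 3, 6, 7: dapitozipite
surface: dapitozipite


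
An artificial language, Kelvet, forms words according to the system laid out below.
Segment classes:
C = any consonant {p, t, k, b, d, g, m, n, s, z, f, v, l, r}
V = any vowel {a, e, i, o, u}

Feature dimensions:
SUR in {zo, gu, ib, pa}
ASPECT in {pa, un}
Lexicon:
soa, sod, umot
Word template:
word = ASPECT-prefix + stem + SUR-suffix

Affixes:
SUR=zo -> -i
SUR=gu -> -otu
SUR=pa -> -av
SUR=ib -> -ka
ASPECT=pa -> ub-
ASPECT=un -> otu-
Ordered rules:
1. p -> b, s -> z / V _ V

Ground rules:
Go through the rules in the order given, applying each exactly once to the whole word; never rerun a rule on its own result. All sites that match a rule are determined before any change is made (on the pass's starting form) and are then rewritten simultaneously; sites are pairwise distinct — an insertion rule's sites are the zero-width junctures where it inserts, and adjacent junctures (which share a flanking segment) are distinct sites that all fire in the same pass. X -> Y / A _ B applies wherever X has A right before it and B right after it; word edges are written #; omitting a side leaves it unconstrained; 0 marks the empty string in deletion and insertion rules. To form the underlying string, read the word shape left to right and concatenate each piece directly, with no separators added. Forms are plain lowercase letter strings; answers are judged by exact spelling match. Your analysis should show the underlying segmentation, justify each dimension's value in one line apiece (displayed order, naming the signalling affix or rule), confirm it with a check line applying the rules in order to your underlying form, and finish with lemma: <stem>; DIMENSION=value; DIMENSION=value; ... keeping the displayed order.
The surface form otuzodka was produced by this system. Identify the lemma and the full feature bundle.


underlying: otu-sod-ka
SUR=ib - signalled by the affix -ka
ASPECT=un - signalled by the affix otu-
check: otusodka -> otuzodka
lemma: sod; SUR=ib; ASPECT=un


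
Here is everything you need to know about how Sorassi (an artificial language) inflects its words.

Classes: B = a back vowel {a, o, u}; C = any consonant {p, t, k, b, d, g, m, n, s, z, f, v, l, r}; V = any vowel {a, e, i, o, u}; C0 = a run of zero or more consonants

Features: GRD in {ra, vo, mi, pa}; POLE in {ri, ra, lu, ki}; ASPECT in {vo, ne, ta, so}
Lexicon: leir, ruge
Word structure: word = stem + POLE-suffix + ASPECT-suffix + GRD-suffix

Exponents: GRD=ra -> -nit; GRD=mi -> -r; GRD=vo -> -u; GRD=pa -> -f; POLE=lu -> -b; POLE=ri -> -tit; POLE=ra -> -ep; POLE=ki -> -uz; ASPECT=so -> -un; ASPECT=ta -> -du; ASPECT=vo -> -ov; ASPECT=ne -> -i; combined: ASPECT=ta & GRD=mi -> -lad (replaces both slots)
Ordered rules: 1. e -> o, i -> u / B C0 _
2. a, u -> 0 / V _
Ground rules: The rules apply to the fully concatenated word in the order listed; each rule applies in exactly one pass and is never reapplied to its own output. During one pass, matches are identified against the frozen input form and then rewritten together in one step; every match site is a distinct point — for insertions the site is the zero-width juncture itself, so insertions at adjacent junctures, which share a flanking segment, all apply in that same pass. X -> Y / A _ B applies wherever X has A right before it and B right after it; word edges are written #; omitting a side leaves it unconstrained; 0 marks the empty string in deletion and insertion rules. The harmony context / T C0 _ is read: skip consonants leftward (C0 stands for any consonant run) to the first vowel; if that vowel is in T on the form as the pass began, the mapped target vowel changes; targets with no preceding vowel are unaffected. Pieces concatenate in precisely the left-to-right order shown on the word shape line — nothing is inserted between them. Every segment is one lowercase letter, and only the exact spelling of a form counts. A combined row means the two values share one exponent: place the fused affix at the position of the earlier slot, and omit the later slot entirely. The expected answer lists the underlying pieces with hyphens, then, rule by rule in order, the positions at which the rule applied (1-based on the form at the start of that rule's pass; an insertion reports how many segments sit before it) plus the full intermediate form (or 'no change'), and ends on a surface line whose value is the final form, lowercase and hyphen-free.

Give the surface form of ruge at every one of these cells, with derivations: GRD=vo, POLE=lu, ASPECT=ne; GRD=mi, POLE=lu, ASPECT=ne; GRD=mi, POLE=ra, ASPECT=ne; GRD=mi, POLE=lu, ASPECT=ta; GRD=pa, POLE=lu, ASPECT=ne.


cell GRD=vo, POLE=lu, ASPECT=ne:
underlying: ruge-b-i-u
1. e -> o, i -> u / B C0 _: fires at position(s) 4: rugobiu
2. a, u -> 0 / V _: fires at position(s) 7: rugobi
surface: rugobi

cell GRD=mi, POLE=lu, ASPECT=ne:
underlying: ruge-b-i-r
1. e -> o, i -> u / B C0 _: fires at position(s) 4: rugobir
2. a, u -> 0 / V _: no change
surface: rugobir

cell GRD=mi, POLE=ra, ASPECT=ne:
underlying: ruge-ep-i-r
1. e -> o, i -> u / B C0 _: fires at position(s) 4: rugoepir
2. a, u -> 0 / V _: no change
surface: rugoepir

cell GRD=mi, POLE=lu, ASPECT=ta:
underlying: ruge-b-lad
1. e -> o, i -> u / B C0 _: fires at position(s) 4: rugoblad
2. a, u -> 0 / V _: no change
surface: rugoblad

cell GRD=pa, POLE=lu, ASPECT=ne:
underlying: ruge-b-i-f
1. e -> o, i -> u / B C0 _: fires at position(s) 4: rugobif
2. a, u -> 0 / V _: no change
surface: rugobif
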